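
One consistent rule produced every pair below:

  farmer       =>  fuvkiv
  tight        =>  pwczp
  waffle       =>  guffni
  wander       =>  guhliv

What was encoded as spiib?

steep

This is an affine cipher: with a=0,…,z=25, each position x becomes (23x+20) mod 26.
Undoing it on spiib: s(18)→17·(18−20)≡18=s; p(15)→17·(15−20)≡19=t; i(8)→17·(8−20)≡4=e; i(8)→17·(8−20)≡4=e; b(1)→17·(1−20)≡15=p (all mod 26).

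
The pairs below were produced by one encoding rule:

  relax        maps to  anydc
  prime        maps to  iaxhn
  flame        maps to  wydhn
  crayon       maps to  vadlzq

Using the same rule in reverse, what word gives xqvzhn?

income

r(17)→a(0) and e(4)→n(13) fit y≡9x+3 (mod 26); the inverse of 9 mod 26 is 3. Treating letters as 0–25, the rule is x ↦ 9x + 3 (mod 26).
Undoing it on xqvzhn: x(23)→3·(23−3)≡8=i; q(16)→3·(16−3)≡13=n; v(21)→3·(21−3)≡2=c; z(25)→3·(25−3)≡14=o; h(7)→3·(7−3)≡12=m; n(13)→3·(13−3)≡4=e (all mod 26).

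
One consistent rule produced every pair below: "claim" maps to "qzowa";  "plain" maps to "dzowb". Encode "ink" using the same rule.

wby

Compare letters: c→q is +14, l→z is +14, a→o is +14 — a constant shift. It's a constant shift of +14 (ROT14).
For ink: i+14=w, n+14=b, k+14=y.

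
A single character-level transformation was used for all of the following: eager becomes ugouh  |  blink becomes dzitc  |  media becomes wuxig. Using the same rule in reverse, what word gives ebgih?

Each letter's alphabet position (a=0..z=25) is mapped through 23·x+6 mod 26 — an affine cipher.
Undoing it on ebgih: e(4)→17·(4−6)≡18=s; b(1)→17·(1−6)≡19=t; g(6)→17·(6−6)≡0=a; i(8)→17·(8−6)≡8=i; h(7)→17·(7−6)≡17=r (all mod 26).

stair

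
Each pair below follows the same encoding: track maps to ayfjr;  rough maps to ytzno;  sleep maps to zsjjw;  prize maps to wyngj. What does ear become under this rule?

The shift depends on letter class: consonant t→a is +7, but vowel a→f is +5. The rule splits by letter class: vowels +5, consonants +7.
Applying it to ear: e(vowel)+5=j, a(vowel)+5=f, r(cons)+7=y.

jfy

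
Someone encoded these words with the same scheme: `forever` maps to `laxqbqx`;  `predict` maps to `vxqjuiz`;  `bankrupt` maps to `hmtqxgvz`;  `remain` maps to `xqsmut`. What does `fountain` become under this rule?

lagtzmut

The shift depends on letter class: consonant f→l is +6, but vowel o→a is +12. Two shifts are in play — +12 for a/e/i/o/u, +6 for every other letter.
For fountain: f(cons)+6=l, o(vowel)+12=a, u(vowel)+12=g, n(cons)+6=t, t(cons)+6=z, a(vowel)+12=m, i(vowel)+12=u, n(cons)+6=t.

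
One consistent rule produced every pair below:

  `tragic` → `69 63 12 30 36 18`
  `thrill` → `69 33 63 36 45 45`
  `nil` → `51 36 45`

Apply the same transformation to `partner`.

t(#20)→69 and r(#18)→63: differences scale by 3, so n = 3·pos + 9. With a=1..z=26, the number is 3·pos + 9.
On partner: p=16→57, a=1→12, r=18→63, t=20→69, n=14→51, e=5→24, r=18→63.

57 12 63 69 51 24 63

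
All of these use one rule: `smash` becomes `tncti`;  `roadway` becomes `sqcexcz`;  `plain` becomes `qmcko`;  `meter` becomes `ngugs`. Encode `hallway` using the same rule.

The shift depends on letter class: consonant s→t is +1, but vowel a→c is +2. Vowels shift forward by 2 and consonants shift forward by 1.
Applying it to hallway: h(cons)+1=i, a(vowel)+2=c, l(cons)+1=m, l(cons)+1=m, w(cons)+1=x, a(vowel)+2=c, y(cons)+1=z.

icmmxcz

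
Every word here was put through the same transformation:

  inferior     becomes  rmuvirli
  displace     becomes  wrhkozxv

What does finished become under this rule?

Letters are reflected about the middle of the alphabet (position → 25−position): Atbash.
On finished: f↔u, i↔r, n↔m, i↔r, s↔h, h↔s, e↔v, d↔w.

urmrhsvw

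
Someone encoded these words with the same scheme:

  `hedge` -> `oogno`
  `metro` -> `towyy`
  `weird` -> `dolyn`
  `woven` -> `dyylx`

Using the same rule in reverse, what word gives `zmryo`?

score

Shifts by position in hedge: pos 0: h→o (+7), pos 1: e→o (+10), pos 2: d→g (+3), pos 3: g→n (+7), pos 4: e→o (+10) — repeating every 3. A repeating key of period 3 is used — shifts +7, +10, +3 over and over.
Undoing it on zmryo: z−7=s, m−10=c, r−3=o, y−7=r, o−10=e.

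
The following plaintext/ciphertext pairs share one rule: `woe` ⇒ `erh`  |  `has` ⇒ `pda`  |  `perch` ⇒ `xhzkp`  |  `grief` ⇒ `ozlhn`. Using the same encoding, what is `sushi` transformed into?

axapl

Two shifts are in play — +3 for a/e/i/o/u, +8 for every other letter.
Applying it to sushi: s(cons)+8=a, u(vowel)+3=x, s(cons)+8=a, h(cons)+8=p, i(vowel)+3=l.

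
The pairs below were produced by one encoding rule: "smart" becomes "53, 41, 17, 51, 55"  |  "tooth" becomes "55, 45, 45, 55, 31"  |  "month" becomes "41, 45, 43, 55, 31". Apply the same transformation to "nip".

s(#19)→53 and m(#13)→41: differences scale by 2, so n = 2·pos + 15. The formula is n = 2×(alphabet index, a=1) + 15.
On nip: n=14→43, i=9→33, p=16→47.

43, 33, 47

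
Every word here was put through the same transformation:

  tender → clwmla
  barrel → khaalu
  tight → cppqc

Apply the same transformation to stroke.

bcavtl

Vowels shift forward by 7 and consonants shift forward by 9.
Applying it to stroke: s(cons)+9=b, t(cons)+9=c, r(cons)+9=a, o(vowel)+7=v, k(cons)+9=t, e(vowel)+7=l.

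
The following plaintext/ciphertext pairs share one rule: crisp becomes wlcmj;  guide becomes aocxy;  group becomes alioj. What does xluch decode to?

Compare letters: c→w is +20, r→l is +20, i→c is +20 — a constant shift. This is a Caesar cipher with shift 20.
Undoing it on xluch: x−20=d, l−20=r, u−20=a, c−20=i, h−20=n.

drain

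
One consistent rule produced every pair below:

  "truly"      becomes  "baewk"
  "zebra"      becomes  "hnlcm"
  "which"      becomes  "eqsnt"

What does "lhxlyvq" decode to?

dynamic

In truly: t→b is +8, r→a is +9, u→e is +10, l→w is +11 — the shift increases by 1 each position. Each letter shifts forward by (position + 8), i.e. 8, 9, 10, … — the shift grows by one for each successive letter.
Reversing it on lhxlyvq: l−8=d, h−9=y, x−10=n, l−11=a, y−12=m, v−13=i, q−14=c.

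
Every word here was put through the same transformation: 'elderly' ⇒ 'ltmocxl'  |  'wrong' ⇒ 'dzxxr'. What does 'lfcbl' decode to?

In elderly: e→l is +7, l→t is +8, d→m is +9, e→o is +10 — the shift increases by 1 each position. Letter i (0-indexed) is shifted by i+7, so successive shifts are 7, 8, 9, ….
Decoding lfcbl: l−7=e, f−8=x, c−9=t, b−10=r, l−11=a.

extra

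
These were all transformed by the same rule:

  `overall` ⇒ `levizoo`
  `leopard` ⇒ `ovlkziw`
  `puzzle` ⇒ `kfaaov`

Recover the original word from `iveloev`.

revolve

Each letter is replaced by its mirror in the alphabet: a↔z, b↔y, c↔x, and so on (the Atbash cipher).
Reversing it on iveloev: i↔r, v↔e, e↔v, l↔o, o↔l, e↔v, v↔e.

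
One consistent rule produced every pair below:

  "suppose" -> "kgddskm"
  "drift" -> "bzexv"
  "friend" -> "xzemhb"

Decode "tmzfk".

s(18)→k(10) and u(20)→g(6) fit y≡11x+20 (mod 26); the inverse of 11 mod 26 is 19. This is an affine cipher: with a=0,…,z=25, each position x becomes (11x+20) mod 26.
Decoding tmzfk: t(19)→19·(19−20)≡7=h; m(12)→19·(12−20)≡4=e; z(25)→19·(25−20)≡17=r; f(5)→19·(5−20)≡1=b; k(10)→19·(10−20)≡18=s (all mod 26).

herbs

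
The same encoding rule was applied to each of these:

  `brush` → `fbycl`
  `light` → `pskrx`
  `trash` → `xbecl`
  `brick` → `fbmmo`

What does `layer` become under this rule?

pkcov

The shifts repeat in a cycle of length 2: positions 0,1,… shift by +4, +10, then the pattern repeats.
For layer: l+4=p, a+10=k, y+4=c, e+10=o, r+4=v.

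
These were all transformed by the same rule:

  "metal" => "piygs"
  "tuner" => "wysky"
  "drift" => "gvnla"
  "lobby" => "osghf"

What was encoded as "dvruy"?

Letter i (0-indexed) is shifted by i+3, so successive shifts are 3, 4, 5, ….
Decoding dvruy: d−3=a, v−4=r, r−5=m, u−6=o, y−7=r.

armor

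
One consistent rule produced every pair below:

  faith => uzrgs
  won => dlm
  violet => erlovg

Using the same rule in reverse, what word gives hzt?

sag

Each pair mirrors across the alphabet (f↔u, a↔z, i↔r): positions sum to 25. Each letter is replaced by its mirror in the alphabet: a↔z, b↔y, c↔x, and so on (the Atbash cipher).
Decoding hzt: h↔s, z↔a, t↔g.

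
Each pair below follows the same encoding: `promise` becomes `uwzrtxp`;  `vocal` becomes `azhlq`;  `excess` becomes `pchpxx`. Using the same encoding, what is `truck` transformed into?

The shift depends on letter class: consonant p→u is +5, but vowel o→z is +11. The rule splits by letter class: vowels +11, consonants +5.
On truck: t(cons)+5=y, r(cons)+5=w, u(vowel)+11=f, c(cons)+5=h, k(cons)+5=p.

ywfhp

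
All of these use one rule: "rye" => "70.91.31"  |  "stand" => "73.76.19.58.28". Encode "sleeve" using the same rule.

73.52.31.31.82.31

r(#18)→70 and y(#25)→91: differences scale by 3, so n = 3·pos + 16. The formula is n = 3×(alphabet index, a=1) + 16.
For sleeve: s=19→73, l=12→52, e=5→31, e=5→31, v=22→82, e=5→31.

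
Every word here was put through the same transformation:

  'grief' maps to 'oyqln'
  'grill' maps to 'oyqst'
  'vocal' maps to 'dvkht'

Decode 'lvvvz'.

donor

Shifts by position in grief: pos 0: g→o (+8), pos 1: r→y (+7), pos 2: i→q (+8), pos 3: e→l (+7) — repeating every 2. It's a Vigenère-style cipher with numeric key [8,7]: position i shifts by key[i mod 2].
Undoing it on lvvvz: l−8=d, v−7=o, v−8=n, v−7=o, z−8=r.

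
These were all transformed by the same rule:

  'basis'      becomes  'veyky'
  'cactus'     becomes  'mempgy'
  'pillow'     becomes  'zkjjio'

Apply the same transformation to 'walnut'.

oejrgp

b(1)→v(21) and a(0)→e(4) fit y≡17x+4 (mod 26); the inverse of 17 mod 26 is 23. Each letter's alphabet position (a=0..z=25) is mapped through 17·x+4 mod 26 — an affine cipher.
On walnut: w(22)→17·22+4≡14=o; a(0)→17·0+4≡4=e; l(11)→17·11+4≡9=j; n(13)→17·13+4≡17=r; u(20)→17·20+4≡6=g; t(19)→17·19+4≡15=p (all mod 26).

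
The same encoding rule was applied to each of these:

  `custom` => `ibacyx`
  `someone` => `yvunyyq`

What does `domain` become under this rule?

jvujsy

In custom: c→i is +6, u→b is +7, s→a is +8, t→c is +9 — the shift increases by 1 each position. Letter i (0-indexed) is shifted by i+6, so successive shifts are 6, 7, 8, ….
Applying it to domain: d+6=j, o+7=v, m+8=u, a+9=j, i+10=s, n+11=y.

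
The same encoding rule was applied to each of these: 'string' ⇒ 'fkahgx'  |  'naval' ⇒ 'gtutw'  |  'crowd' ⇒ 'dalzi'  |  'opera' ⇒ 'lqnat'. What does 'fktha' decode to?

stair

s(18)→f(5) and t(19)→k(10) fit y≡5x+19 (mod 26); the inverse of 5 mod 26 is 21. Each letter's alphabet position (a=0..z=25) is mapped through 5·x+19 mod 26 — an affine cipher.
Reversing it on fktha: f(5)→21·(5−19)≡18=s; k(10)→21·(10−19)≡19=t; t(19)→21·(19−19)≡0=a; h(7)→21·(7−19)≡8=i; a(0)→21·(0−19)≡17=r (all mod 26).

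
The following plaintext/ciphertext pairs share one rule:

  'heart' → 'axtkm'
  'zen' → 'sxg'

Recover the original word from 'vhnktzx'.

courage

Compare letters: h→a is +19, e→x is +19, a→t is +19 — a constant shift. Each letter is shifted forward by 19 in the alphabet (a Caesar shift of +19).
Decoding vhnktzx: v−19=c, h−19=o, n−19=u, k−19=r, t−19=a, z−19=g, x−19=e.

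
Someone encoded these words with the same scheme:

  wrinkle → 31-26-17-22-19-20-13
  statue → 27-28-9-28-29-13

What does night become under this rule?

22-17-15-16-28

w is letter #23 and maps to 31: an offset of 8. The number is (letter's place in the alphabet, a=1) + 8.
Applying it to night: n=14→22, i=9→17, g=7→15, h=8→16, t=20→28.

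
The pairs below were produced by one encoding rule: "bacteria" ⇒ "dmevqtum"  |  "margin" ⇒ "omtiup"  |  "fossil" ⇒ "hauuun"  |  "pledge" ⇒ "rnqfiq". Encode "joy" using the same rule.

Vowels shift forward by 12 and consonants shift forward by 2.
For joy: j(cons)+2=l, o(vowel)+12=a, y(cons)+2=a.

laa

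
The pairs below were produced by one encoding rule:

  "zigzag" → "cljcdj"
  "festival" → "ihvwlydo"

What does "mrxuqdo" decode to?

journal

Compare letters: z→c is +3, i→l is +3, g→j is +3 — a constant shift. It's a constant shift of +3 (ROT3).
Decoding mrxuqdo: m−3=j, r−3=o, x−3=u, u−3=r, q−3=n, d−3=a, o−3=l.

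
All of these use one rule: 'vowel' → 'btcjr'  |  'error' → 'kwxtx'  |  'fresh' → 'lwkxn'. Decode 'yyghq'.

stack

Shifts by position in vowel: pos 0: v→b (+6), pos 1: o→t (+5), pos 2: w→c (+6), pos 3: e→j (+5) — repeating every 2. A repeating key of period 2 is used — shifts +6, +5 over and over.
Decoding yyghq: y−6=s, y−5=t, g−6=a, h−5=c, q−6=k.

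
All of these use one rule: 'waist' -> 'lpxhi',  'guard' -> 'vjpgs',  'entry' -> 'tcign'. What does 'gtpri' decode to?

react

Compare letters: w→l is +15, a→p is +15, i→x is +15 — a constant shift. Every letter moves 15 places later in the alphabet, wrapping around z→a.
Decoding gtpri: g−15=r, t−15=e, p−15=a, r−15=c, i−15=t.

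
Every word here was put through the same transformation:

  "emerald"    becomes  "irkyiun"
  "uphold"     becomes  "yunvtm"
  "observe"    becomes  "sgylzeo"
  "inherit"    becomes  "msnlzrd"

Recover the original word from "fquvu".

In emerald: e→i is +4, m→r is +5, e→k is +6, r→y is +7 — the shift increases by 1 each position. The shift increases by 1 at each position, starting from +4: 4, 5, 6, ….
Undoing it on fquvu: f−4=b, q−5=l, u−6=o, v−7=o, u−8=m.

bloom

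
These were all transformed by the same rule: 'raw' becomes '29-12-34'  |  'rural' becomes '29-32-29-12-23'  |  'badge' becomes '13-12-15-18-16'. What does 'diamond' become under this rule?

r is letter #18 and maps to 29: an offset of 11. The number is (letter's place in the alphabet, a=1) + 11.
On diamond: d=4→15, i=9→20, a=1→12, m=13→24, o=15→26, n=14→25, d=4→15.

15-20-12-24-26-25-15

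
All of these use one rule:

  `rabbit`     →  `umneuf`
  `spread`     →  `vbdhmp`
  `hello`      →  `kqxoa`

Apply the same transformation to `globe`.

jxaeq

Shifts by position in rabbit: pos 0: r→u (+3), pos 1: a→m (+12), pos 2: b→n (+12), pos 3: b→e (+3), pos 4: i→u (+12), pos 5: t→f (+12) — repeating every 3. The shifts repeat in a cycle of length 3: positions 0,1,… shift by +3, +12, +12, then the pattern repeats.
On globe: g+3=j, l+12=x, o+12=a, b+3=e, e+12=q.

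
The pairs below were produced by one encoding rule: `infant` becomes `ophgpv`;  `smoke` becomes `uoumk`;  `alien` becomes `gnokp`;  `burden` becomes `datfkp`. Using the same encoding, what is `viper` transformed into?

Vowels shift forward by 6 and consonants shift forward by 2.
Applying it to viper: v(cons)+2=x, i(vowel)+6=o, p(cons)+2=r, e(vowel)+6=k, r(cons)+2=t.

xorkt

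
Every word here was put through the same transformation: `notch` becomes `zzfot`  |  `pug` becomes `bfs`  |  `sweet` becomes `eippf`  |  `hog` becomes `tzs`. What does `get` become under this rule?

Vowels shift forward by 11 and consonants shift forward by 12.
On get: g(cons)+12=s, e(vowel)+11=p, t(cons)+12=f.

spf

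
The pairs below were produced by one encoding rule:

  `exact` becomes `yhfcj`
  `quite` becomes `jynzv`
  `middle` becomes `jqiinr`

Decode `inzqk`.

The output letters match the input read backwards, each shifted +5: exact reversed is tcaxe. Two steps: reverse the string, then apply a Caesar shift of +5.
Undoing it on inzqk: shift back: i−5=d, n−5=i, z−5=u, q−5=l, k−5=f → diulf; then reverse → fluid.

fluid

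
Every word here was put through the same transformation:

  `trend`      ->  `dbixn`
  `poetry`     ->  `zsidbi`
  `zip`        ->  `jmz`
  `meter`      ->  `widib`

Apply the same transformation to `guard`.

Vowels shift forward by 4 and consonants shift forward by 10.
Applying it to guard: g(cons)+10=q, u(vowel)+4=y, a(vowel)+4=e, r(cons)+10=b, d(cons)+10=n.

qyebn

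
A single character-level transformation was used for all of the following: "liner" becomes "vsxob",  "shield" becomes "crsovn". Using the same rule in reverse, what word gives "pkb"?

Compare letters: l→v is +10, i→s is +10, n→x is +10 — a constant shift. Every letter moves 10 places later in the alphabet, wrapping around z→a.
Reversing it on pkb: p−10=f, k−10=a, b−10=r.

far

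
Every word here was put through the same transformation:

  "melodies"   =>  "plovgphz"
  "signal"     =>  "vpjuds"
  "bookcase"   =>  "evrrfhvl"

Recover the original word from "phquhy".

manner

Shifts by position in melodies: pos 0: m→p (+3), pos 1: e→l (+7), pos 2: l→o (+3), pos 3: o→v (+7) — repeating every 2. It's a Vigenère-style cipher with numeric key [3,7]: position i shifts by key[i mod 2].
Reversing it on phquhy: p−3=m, h−7=a, q−3=n, u−7=n, h−3=e, y−7=r.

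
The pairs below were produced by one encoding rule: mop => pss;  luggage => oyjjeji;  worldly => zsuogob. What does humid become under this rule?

kypmg

Two shifts are in play — +4 for a/e/i/o/u, +3 for every other letter.
On humid: h(cons)+3=k, u(vowel)+4=y, m(cons)+3=p, i(vowel)+4=m, d(cons)+3=g.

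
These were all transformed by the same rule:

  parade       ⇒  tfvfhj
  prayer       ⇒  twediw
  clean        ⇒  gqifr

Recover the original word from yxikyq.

useful

The shifts repeat in a cycle of length 2: positions 0,1,… shift by +4, +5, then the pattern repeats.
Decoding yxikyq: y−4=u, x−5=s, i−4=e, k−5=f, y−4=u, q−5=l.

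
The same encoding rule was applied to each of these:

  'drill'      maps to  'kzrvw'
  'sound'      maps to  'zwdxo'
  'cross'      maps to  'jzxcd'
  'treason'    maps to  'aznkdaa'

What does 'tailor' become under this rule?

airvzd

In drill: d→k is +7, r→z is +8, i→r is +9, l→v is +10 — the shift increases by 1 each position. The shift increases by 1 at each position, starting from +7: 7, 8, 9, ….
Applying it to tailor: t+7=a, a+8=i, i+9=r, l+10=v, o+11=z, r+12=d.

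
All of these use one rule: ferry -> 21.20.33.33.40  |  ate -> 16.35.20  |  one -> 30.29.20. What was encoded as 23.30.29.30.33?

honor

f is letter #6 and maps to 21: an offset of 15. Each letter is replaced by its alphabet position (a=1..z=26) + 15.
Reversing it on 23.30.29.30.33: 23→(23−15)÷1=8=h, 30→(30−15)÷1=15=o, 29→(29−15)÷1=14=n, 30→(30−15)÷1=15=o, 33→(33−15)÷1=18=r.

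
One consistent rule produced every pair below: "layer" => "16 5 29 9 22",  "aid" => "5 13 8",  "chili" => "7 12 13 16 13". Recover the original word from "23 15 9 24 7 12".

l is letter #12 and maps to 16: an offset of 4. Each letter is replaced by its alphabet position (a=1..z=26) + 4.
Decoding 23 15 9 24 7 12: 23→(23−4)÷1=19=s, 15→(15−4)÷1=11=k, 9→(9−4)÷1=5=e, 24→(24−4)÷1=20=t, 7→(7−4)÷1=3=c, 12→(12−4)÷1=8=h.

sketch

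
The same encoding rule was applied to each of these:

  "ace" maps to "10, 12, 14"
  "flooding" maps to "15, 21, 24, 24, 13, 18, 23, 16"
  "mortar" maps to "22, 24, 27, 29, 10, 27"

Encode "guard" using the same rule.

16, 30, 10, 27, 13

a is letter #1 and maps to 10: an offset of 9. Letters become their 1-based position plus 9 (so a→10, b→11, …).
Applying it to guard: g=7→16, u=21→30, a=1→10, r=18→27, d=4→13.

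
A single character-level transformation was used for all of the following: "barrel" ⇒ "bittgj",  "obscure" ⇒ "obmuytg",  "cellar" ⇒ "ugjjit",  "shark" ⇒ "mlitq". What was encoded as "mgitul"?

b(1)→b(1) and a(0)→i(8) fit y≡19x+8 (mod 26); the inverse of 19 mod 26 is 11. This is an affine cipher: with a=0,…,z=25, each position x becomes (19x+8) mod 26.
Reversing it on mgitul: m(12)→11·(12−8)≡18=s; g(6)→11·(6−8)≡4=e; i(8)→11·(8−8)≡0=a; t(19)→11·(19−8)≡17=r; u(20)→11·(20−8)≡2=c; l(11)→11·(11−8)≡7=h (all mod 26).

search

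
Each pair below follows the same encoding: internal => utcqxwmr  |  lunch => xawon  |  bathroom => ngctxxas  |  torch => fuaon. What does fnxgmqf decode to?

Shifts by position in internal: pos 0: i→u (+12), pos 1: n→t (+6), pos 2: t→c (+9), pos 3: e→q (+12), pos 4: r→x (+6), pos 5: n→w (+9) — repeating every 3. The shifts repeat in a cycle of length 3: positions 0,1,… shift by +12, +6, +9, then the pattern repeats.
Decoding fnxgmqf: f−12=t, n−6=h, x−9=o, g−12=u, m−6=g, q−9=h, f−12=t.

thought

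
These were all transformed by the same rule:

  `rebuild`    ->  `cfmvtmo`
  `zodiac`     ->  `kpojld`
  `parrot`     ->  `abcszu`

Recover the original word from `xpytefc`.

Shifts by position in rebuild: pos 0: r→c (+11), pos 1: e→f (+1), pos 2: b→m (+11), pos 3: u→v (+1) — repeating every 2. A repeating key of period 2 is used — shifts +11, +1 over and over.
Decoding xpytefc: x−11=m, p−1=o, y−11=n, t−1=s, e−11=t, f−1=e, c−11=r.

monster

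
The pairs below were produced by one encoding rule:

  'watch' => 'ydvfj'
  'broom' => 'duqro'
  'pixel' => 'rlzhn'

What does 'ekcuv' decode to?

chart

Shifts by position in watch: pos 0: w→y (+2), pos 1: a→d (+3), pos 2: t→v (+2), pos 3: c→f (+3) — repeating every 2. It's a Vigenère-style cipher with numeric key [2,3]: position i shifts by key[i mod 2].
Decoding ekcuv: e−2=c, k−3=h, c−2=a, u−3=r, v−2=t.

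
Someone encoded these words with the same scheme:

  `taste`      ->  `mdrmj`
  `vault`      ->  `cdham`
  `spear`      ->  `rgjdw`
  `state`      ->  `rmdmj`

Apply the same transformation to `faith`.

edpmu

t(19)→m(12) and a(0)→d(3) fit y≡21x+3 (mod 26); the inverse of 21 mod 26 is 5. Treating letters as 0–25, the rule is x ↦ 21x + 3 (mod 26).
On faith: f(5)→21·5+3≡4=e; a(0)→21·0+3≡3=d; i(8)→21·8+3≡15=p; t(19)→21·19+3≡12=m; h(7)→21·7+3≡20=u (all mod 26).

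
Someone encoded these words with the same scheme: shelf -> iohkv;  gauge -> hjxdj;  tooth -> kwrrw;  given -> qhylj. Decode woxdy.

vault

The output letters match the input read backwards, each shifted +3: shelf reversed is flehs. The word is reversed, then every letter is shifted forward by 3.
Reversing it on woxdy: shift back: w−3=t, o−3=l, x−3=u, d−3=a, y−3=v → tluav; then reverse → vault.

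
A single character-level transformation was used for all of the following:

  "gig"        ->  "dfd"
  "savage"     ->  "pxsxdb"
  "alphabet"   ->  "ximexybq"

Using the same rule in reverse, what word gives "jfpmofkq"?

misprint

Compare letters: g→d is +23, i→f is +23, g→d is +23 — a constant shift. Each letter is shifted forward by 23 in the alphabet (a Caesar shift of +23).
Undoing it on jfpmofkq: j−23=m, f−23=i, p−23=s, m−23=p, o−23=r, f−23=i, k−23=n, q−23=t.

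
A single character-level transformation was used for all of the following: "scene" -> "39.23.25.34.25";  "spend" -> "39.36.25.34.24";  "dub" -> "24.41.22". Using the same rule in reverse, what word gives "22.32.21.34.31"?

s is letter #19 and maps to 39: an offset of 20. Letters become their 1-based position plus 20 (so a→21, b→22, …).
Undoing it on 22.32.21.34.31: 22→(22−20)÷1=2=b, 32→(32−20)÷1=12=l, 21→(21−20)÷1=1=a, 34→(34−20)÷1=14=n, 31→(31−20)÷1=11=k.

blank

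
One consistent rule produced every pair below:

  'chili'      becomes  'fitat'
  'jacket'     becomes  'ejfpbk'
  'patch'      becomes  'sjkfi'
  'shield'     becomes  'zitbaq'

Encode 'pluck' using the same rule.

Treating letters as 0–25, the rule is x ↦ 11x + 9 (mod 26).
For pluck: p(15)→11·15+9≡18=s; l(11)→11·11+9≡0=a; u(20)→11·20+9≡21=v; c(2)→11·2+9≡5=f; k(10)→11·10+9≡15=p (all mod 26).

savfp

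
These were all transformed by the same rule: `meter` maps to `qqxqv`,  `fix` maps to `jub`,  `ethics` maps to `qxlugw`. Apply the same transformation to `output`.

agxtgx

The shift depends on letter class: consonant m→q is +4, but vowel e→q is +12. Vowels shift forward by 12 and consonants shift forward by 4.
On output: o(vowel)+12=a, u(vowel)+12=g, t(cons)+4=x, p(cons)+4=t, u(vowel)+12=g, t(cons)+4=x.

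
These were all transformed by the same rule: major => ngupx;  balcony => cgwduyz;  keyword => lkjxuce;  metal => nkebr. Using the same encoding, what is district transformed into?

eoduxtdz

Shifts by position in major: pos 0: m→n (+1), pos 1: a→g (+6), pos 2: j→u (+11), pos 3: o→p (+1), pos 4: r→x (+6) — repeating every 3. The shifts repeat in a cycle of length 3: positions 0,1,… shift by +1, +6, +11, then the pattern repeats.
Applying it to district: d+1=e, i+6=o, s+11=d, t+1=u, r+6=x, i+11=t, c+1=d, t+6=z.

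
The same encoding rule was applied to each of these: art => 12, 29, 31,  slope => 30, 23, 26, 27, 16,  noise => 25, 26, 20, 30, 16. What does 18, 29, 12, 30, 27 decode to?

a is letter #1 and maps to 12: an offset of 11. Letters become their 1-based position plus 11 (so a→12, b→13, …).
Undoing it on 18, 29, 12, 30, 27: 18→(18−11)÷1=7=g, 29→(29−11)÷1=18=r, 12→(12−11)÷1=1=a, 30→(30−11)÷1=19=s, 27→(27−11)÷1=16=p.

grasp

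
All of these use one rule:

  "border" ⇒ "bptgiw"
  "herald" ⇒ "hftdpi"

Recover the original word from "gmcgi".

glade

In border: b→b is +0, o→p is +1, r→t is +2, d→g is +3 — the shift increases by 1 each position. The shift increases by 1 at each position, starting from +0: 0, 1, 2, ….
Decoding gmcgi: g−0=g, m−1=l, c−2=a, g−3=d, i−4=e.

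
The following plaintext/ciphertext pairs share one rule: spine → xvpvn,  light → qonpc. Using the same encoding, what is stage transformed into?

xzhon

In spine: s→x is +5, p→v is +6, i→p is +7, n→v is +8 — the shift increases by 1 each position. Letter i (0-indexed) is shifted by i+5, so successive shifts are 5, 6, 7, ….
On stage: s+5=x, t+6=z, a+7=h, g+8=o, e+9=n.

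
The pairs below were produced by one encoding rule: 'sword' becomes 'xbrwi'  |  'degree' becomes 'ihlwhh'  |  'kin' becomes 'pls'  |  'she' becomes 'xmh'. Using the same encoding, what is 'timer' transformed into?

ylrhw

The shift depends on letter class: consonant s→x is +5, but vowel o→r is +3. The rule splits by letter class: vowels +3, consonants +5.
On timer: t(cons)+5=y, i(vowel)+3=l, m(cons)+5=r, e(vowel)+3=h, r(cons)+5=w.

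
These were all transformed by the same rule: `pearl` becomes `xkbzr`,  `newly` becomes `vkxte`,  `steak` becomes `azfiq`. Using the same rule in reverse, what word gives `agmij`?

A repeating key of period 3 is used — shifts +8, +6, +1 over and over.
Reversing it on agmij: a−8=s, g−6=a, m−1=l, i−8=a, j−6=d.

salad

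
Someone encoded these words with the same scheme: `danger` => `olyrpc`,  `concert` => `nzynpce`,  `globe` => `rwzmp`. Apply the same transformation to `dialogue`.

otlwzrfp

Compare letters: d→o is +11, a→l is +11, n→y is +11 — a constant shift. Each letter is shifted forward by 11 in the alphabet (a Caesar shift of +11).
For dialogue: d+11=o, i+11=t, a+11=l, l+11=w, o+11=z, g+11=r, u+11=f, e+11=p.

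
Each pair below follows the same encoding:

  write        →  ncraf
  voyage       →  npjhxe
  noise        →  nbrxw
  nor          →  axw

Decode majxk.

board

The word is reversed, then every letter is shifted forward by 9.
Reversing it on majxk: shift back: m−9=d, a−9=r, j−9=a, x−9=o, k−9=b → draob; then reverse → board.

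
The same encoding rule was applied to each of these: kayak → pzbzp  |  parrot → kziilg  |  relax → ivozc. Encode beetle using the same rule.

yvvgov

This is the alphabet-reversal cipher (Atbash): a becomes z, b becomes y, etc.
For beetle: b↔y, e↔v, e↔v, t↔g, l↔o, e↔v.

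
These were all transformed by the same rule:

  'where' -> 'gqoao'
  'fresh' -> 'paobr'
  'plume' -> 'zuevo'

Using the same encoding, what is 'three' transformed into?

dqbno

A repeating key of period 2 is used — shifts +10, +9 over and over.
On three: t+10=d, h+9=q, r+10=b, e+9=n, e+10=o.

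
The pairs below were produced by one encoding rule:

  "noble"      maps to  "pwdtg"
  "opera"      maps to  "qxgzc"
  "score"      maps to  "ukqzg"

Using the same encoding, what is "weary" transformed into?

Shifts by position in noble: pos 0: n→p (+2), pos 1: o→w (+8), pos 2: b→d (+2), pos 3: l→t (+8) — repeating every 2. The shifts repeat in a cycle of length 2: positions 0,1,… shift by +2, +8, then the pattern repeats.
For weary: w+2=y, e+8=m, a+2=c, r+8=z, y+2=a.

ymcza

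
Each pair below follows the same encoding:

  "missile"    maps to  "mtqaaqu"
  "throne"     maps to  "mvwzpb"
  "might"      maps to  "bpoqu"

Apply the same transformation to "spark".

The output letters match the input read backwards, each shifted +8: missile reversed is elissim. The word is reversed, then every letter is shifted forward by 8.
Applying it to spark: reverse → kraps; then shift: k+8=s, r+8=z, a+8=i, p+8=x, s+8=a.

szixa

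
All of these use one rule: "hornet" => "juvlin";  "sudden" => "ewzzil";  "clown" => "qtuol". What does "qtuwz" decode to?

h(7)→j(9) and o(14)→u(20) fit y≡9x+24 (mod 26); the inverse of 9 mod 26 is 3. Treating letters as 0–25, the rule is x ↦ 9x + 24 (mod 26).
Reversing it on qtuwz: q(16)→3·(16−24)≡2=c; t(19)→3·(19−24)≡11=l; u(20)→3·(20−24)≡14=o; w(22)→3·(22−24)≡20=u; z(25)→3·(25−24)≡3=d (all mod 26).

cloud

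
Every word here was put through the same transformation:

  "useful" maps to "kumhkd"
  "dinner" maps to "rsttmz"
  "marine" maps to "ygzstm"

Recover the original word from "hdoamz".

u(20)→k(10) and s(18)→u(20) fit y≡21x+6 (mod 26); the inverse of 21 mod 26 is 5. Treating letters as 0–25, the rule is x ↦ 21x + 6 (mod 26).
Decoding hdoamz: h(7)→5·(7−6)≡5=f; d(3)→5·(3−6)≡11=l; o(14)→5·(14−6)≡14=o; a(0)→5·(0−6)≡22=w; m(12)→5·(12−6)≡4=e; z(25)→5·(25−6)≡17=r (all mod 26).

flower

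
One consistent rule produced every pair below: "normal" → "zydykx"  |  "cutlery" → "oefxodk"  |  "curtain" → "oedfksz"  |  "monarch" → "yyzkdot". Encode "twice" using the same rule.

fisoo

The shift depends on letter class: consonant n→z is +12, but vowel o→y is +10. The rule splits by letter class: vowels +10, consonants +12.
Applying it to twice: t(cons)+12=f, w(cons)+12=i, i(vowel)+10=s, c(cons)+12=o, e(vowel)+10=o.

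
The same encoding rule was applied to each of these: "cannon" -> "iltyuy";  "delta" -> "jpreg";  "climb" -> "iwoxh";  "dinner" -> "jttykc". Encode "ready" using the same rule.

The shifts repeat in a cycle of length 2: positions 0,1,… shift by +6, +11, then the pattern repeats.
On ready: r+6=x, e+11=p, a+6=g, d+11=o, y+6=e.

xpgoe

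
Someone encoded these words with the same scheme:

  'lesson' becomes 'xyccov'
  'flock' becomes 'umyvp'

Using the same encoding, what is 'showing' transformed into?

The output letters match the input read backwards, each shifted +10: lesson reversed is nossel. Two steps: reverse the string, then apply a Caesar shift of +10.
On showing: reverse → gniwohs; then shift: g+10=q, n+10=x, i+10=s, w+10=g, o+10=y, h+10=r, s+10=c.

qxsgyrc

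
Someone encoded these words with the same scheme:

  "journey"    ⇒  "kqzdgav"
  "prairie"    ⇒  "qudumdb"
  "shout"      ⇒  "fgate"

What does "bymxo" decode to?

clamp

The output letters match the input read backwards, each shifted +12: journey reversed is yenruoj. Two steps: reverse the string, then apply a Caesar shift of +12.
Decoding bymxo: shift back: b−12=p, y−12=m, m−12=a, x−12=l, o−12=c → pmalc; then reverse → clamp.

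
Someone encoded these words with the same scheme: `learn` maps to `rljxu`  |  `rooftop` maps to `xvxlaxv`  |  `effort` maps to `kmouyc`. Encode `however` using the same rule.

Shifts by position in learn: pos 0: l→r (+6), pos 1: e→l (+7), pos 2: a→j (+9), pos 3: r→x (+6), pos 4: n→u (+7) — repeating every 3. The shifts repeat in a cycle of length 3: positions 0,1,… shift by +6, +7, +9, then the pattern repeats.
Applying it to however: h+6=n, o+7=v, w+9=f, e+6=k, v+7=c, e+9=n, r+6=x.

nvfkcnx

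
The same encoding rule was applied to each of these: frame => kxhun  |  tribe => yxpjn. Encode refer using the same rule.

The shift increases by 1 at each position, starting from +5: 5, 6, 7, ….
On refer: r+5=w, e+6=k, f+7=m, e+8=m, r+9=a.

wkmma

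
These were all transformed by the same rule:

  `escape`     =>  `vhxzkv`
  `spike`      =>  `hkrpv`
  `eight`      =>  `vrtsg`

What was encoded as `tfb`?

Each letter is replaced by its mirror in the alphabet: a↔z, b↔y, c↔x, and so on (the Atbash cipher).
Reversing it on tfb: t↔g, f↔u, b↔y.

guy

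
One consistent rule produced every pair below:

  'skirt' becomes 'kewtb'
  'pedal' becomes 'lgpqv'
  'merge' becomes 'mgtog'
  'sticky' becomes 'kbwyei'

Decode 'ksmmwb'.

summit

Treating letters as 0–25, the rule is x ↦ 17x + 16 (mod 26).
Reversing it on ksmmwb: k(10)→23·(10−16)≡18=s; s(18)→23·(18−16)≡20=u; m(12)→23·(12−16)≡12=m; m(12)→23·(12−16)≡12=m; w(22)→23·(22−16)≡8=i; b(1)→23·(1−16)≡19=t (all mod 26).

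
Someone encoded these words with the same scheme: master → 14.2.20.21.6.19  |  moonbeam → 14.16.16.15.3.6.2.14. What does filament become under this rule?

7.10.13.2.14.6.15.21

m is letter #13 and maps to 14: an offset of 1. Each letter is replaced by its alphabet position (a=1..z=26) + 1.
Applying it to filament: f=6→7, i=9→10, l=12→13, a=1→2, m=13→14, e=5→6, n=14→15, t=20→21.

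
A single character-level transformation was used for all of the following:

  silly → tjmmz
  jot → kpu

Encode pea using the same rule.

Compare letters: s→t is +1, i→j is +1, l→m is +1 — a constant shift. Each letter is shifted forward by 1 in the alphabet (a Caesar shift of +1).
On pea: p+1=q, e+1=f, a+1=b.

qfb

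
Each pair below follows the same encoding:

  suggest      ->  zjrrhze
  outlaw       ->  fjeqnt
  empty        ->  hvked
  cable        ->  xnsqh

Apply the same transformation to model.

s(18)→z(25) and u(20)→j(9) fit y≡5x+13 (mod 26); the inverse of 5 mod 26 is 21. Each letter's alphabet position (a=0..z=25) is mapped through 5·x+13 mod 26 — an affine cipher.
For model: m(12)→5·12+13≡21=v; o(14)→5·14+13≡5=f; d(3)→5·3+13≡2=c; e(4)→5·4+13≡7=h; l(11)→5·11+13≡16=q (all mod 26).

vfchq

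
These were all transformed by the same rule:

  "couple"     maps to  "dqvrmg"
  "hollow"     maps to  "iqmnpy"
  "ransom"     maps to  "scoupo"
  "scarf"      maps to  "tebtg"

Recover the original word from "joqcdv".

impact

Shifts by position in couple: pos 0: c→d (+1), pos 1: o→q (+2), pos 2: u→v (+1), pos 3: p→r (+2) — repeating every 2. The shifts repeat in a cycle of length 2: positions 0,1,… shift by +1, +2, then the pattern repeats.
Reversing it on joqcdv: j−1=i, o−2=m, q−1=p, c−2=a, d−1=c, v−2=t.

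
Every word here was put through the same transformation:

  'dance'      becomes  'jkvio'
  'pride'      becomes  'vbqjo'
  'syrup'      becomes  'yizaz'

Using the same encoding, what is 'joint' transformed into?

pyqtd

Shifts by position in dance: pos 0: d→j (+6), pos 1: a→k (+10), pos 2: n→v (+8), pos 3: c→i (+6), pos 4: e→o (+10) — repeating every 3. A repeating key of period 3 is used — shifts +6, +10, +8 over and over.
On joint: j+6=p, o+10=y, i+8=q, n+6=t, t+10=d.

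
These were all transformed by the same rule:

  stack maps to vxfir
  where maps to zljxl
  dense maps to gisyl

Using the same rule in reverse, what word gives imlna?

fight

In stack: s→v is +3, t→x is +4, a→f is +5, c→i is +6 — the shift increases by 1 each position. Each letter shifts forward by (position + 3), i.e. 3, 4, 5, … — the shift grows by one for each successive letter.
Decoding imlna: i−3=f, m−4=i, l−5=g, n−6=h, a−7=t.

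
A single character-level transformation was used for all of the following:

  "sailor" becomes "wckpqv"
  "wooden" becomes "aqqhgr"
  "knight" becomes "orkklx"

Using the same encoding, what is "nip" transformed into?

Two shifts are in play — +2 for a/e/i/o/u, +4 for every other letter.
Applying it to nip: n(cons)+4=r, i(vowel)+2=k, p(cons)+4=t.

rkt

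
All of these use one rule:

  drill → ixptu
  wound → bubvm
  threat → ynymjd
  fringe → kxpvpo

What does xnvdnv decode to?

shovel

Letter i (0-indexed) is shifted by i+5, so successive shifts are 5, 6, 7, ….
Reversing it on xnvdnv: x−5=s, n−6=h, v−7=o, d−8=v, n−9=e, v−10=l.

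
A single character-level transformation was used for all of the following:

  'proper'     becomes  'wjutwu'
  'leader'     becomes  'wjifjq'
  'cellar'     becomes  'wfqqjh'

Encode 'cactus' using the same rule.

xzyhfh

The output letters match the input read backwards, each shifted +5: proper reversed is reporp. The word is reversed, then every letter is shifted forward by 5.
On cactus: reverse → sutcac; then shift: s+5=x, u+5=z, t+5=y, c+5=h, a+5=f, c+5=h.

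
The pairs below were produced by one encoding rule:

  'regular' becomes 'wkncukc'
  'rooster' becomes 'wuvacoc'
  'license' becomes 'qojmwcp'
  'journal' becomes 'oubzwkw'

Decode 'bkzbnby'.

western

In regular: r→w is +5, e→k is +6, g→n is +7, u→c is +8 — the shift increases by 1 each position. Each letter shifts forward by (position + 5), i.e. 5, 6, 7, … — the shift grows by one for each successive letter.
Undoing it on bkzbnby: b−5=w, k−6=e, z−7=s, b−8=t, n−9=e, b−10=r, y−11=n.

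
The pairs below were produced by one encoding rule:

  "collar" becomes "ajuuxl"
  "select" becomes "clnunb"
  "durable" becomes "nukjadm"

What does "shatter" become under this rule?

The output letters match the input read backwards, each shifted +9: collar reversed is ralloc. The word is reversed, then every letter is shifted forward by 9.
On shatter: reverse → rettahs; then shift: r+9=a, e+9=n, t+9=c, t+9=c, a+9=j, h+9=q, s+9=b.

anccjqb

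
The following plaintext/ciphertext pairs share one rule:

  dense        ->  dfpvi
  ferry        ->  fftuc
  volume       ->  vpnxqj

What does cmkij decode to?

In dense: d→d is +0, e→f is +1, n→p is +2, s→v is +3 — the shift increases by 1 each position. The shift increases by 1 at each position, starting from +0: 0, 1, 2, ….
Decoding cmkij: c−0=c, m−1=l, k−2=i, i−3=f, j−4=f.

cliff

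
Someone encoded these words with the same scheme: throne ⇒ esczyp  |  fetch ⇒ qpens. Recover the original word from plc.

ear

It's a constant shift of +11 (ROT11).
Reversing it on plc: p−11=e, l−11=a, c−11=r.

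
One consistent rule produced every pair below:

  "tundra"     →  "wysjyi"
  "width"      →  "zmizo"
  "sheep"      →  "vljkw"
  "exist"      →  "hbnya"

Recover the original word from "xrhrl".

uncle

In tundra: t→w is +3, u→y is +4, n→s is +5, d→j is +6 — the shift increases by 1 each position. Each letter shifts forward by (position + 3), i.e. 3, 4, 5, … — the shift grows by one for each successive letter.
Reversing it on xrhrl: x−3=u, r−4=n, h−5=c, r−6=l, l−7=e.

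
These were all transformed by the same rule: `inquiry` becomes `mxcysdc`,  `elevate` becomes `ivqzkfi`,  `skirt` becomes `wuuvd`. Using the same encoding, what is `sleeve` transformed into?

wvqifq

Shifts by position in inquiry: pos 0: i→m (+4), pos 1: n→x (+10), pos 2: q→c (+12), pos 3: u→y (+4), pos 4: i→s (+10), pos 5: r→d (+12) — repeating every 3. A repeating key of period 3 is used — shifts +4, +10, +12 over and over.
On sleeve: s+4=w, l+10=v, e+12=q, e+4=i, v+10=f, e+12=q.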